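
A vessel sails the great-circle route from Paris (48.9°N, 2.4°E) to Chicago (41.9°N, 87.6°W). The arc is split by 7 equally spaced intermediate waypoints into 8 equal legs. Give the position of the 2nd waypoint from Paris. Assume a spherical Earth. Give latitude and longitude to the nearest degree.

≈ 55°N, 20°W

Write both endpoints as unit vectors p₁, p₂ with components (cos φ cos λ, cos φ sin λ, sin φ).
The central angle between the endpoints is δ = arccos(p₁·p₂) ≈ 1.043 rad (59.8°).
Interpolate at f = 2/8 with slerp weights a = sin((1−f)δ)/sin δ ≈ 0.816, b = sin(fδ)/sin δ ≈ 0.298.
p = a·p₁ + b·p₂ ≈ (0.545, -0.199, 0.814); φ = arcsin(p_z) ≈ 54.51°, λ = atan2(p_y, p_x) ≈ -20.10°.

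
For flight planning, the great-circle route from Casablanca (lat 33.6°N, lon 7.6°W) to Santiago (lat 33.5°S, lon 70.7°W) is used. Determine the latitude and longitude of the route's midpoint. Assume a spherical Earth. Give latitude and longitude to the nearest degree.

The haversine formula gives a central angle δ ≈ 1.562 rad (89.5°) between the endpoints.
Interpolate at f = 1/2 with slerp weights a = sin((1−f)δ)/sin δ ≈ 0.704, b = sin(fδ)/sin δ ≈ 0.704.
p = a·p₁ + b·p₂ ≈ (0.775, -0.632, 0.001); φ = arcsin(p_z) ≈ 0.06°, λ = atan2(p_y, p_x) ≈ -39.17°.

≈ lat 0°N, lon 39°W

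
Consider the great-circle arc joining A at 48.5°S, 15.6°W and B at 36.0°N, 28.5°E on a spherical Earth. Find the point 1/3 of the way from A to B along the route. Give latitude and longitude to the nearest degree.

≈ 21°S, 3°E

Write both endpoints as unit vectors p₁, p₂ with components (cos φ cos λ, cos φ sin λ, sin φ).
The central angle between the endpoints is δ = arccos(p₁·p₂) ≈ 1.626 rad (93.2°).
Interpolate at f = 1/3 with slerp weights a = sin((1−f)δ)/sin δ ≈ 0.885, b = sin(fδ)/sin δ ≈ 0.517.
p = a·p₁ + b·p₂ ≈ (0.932, 0.042, -0.359); φ = arcsin(p_z) ≈ -21.06°, λ = atan2(p_y, p_x) ≈ 2.56°.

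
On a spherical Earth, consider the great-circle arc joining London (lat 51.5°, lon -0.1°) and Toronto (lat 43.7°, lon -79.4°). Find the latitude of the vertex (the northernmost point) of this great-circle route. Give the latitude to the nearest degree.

≈ 56°

The great circle lies in the plane with unit normal n̂ = (p₁ × p₂)/|p₁ × p₂|.
Here n̂_z ≈ -0.566; the vertex latitude is φ_max = arccos|n̂_z| ≈ 55.5°.
Check via Clairaut: cos φ_max = |cos φ₁| · sin C = cos(51.5°)·sin(65.4°) ≈ 0.566, again giving ≈ 55.5°.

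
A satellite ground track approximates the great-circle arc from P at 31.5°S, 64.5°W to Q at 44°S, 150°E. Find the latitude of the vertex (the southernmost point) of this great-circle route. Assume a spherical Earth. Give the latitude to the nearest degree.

The great circle lies in the plane with unit normal n̂ = (p₁ × p₂)/|p₁ × p₂|.
Here n̂_z ≈ -0.351; the vertex latitude is φ_max = arccos|n̂_z| ≈ 69.5°.

≈ 69°S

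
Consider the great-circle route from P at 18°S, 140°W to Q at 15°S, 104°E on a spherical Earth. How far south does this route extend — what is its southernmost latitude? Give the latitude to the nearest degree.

≈ 29°S

The great circle lies in the plane with unit normal n̂ = (p₁ × p₂)/|p₁ × p₂|.
Here n̂_z ≈ -0.872; the vertex latitude is φ_max = arccos|n̂_z| ≈ 29.3°.
Check via Clairaut: cos φ_max = |cos φ₁| · sin C = cos(18.0°)·sin(113.5°) ≈ 0.872, again giving ≈ 29.3°.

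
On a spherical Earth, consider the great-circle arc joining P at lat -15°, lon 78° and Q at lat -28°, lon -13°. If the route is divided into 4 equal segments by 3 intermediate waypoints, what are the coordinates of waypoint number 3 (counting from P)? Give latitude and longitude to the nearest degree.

≈ lat -31°, lon 11°

The haversine formula gives a central angle δ ≈ 1.464 rad (83.9°) between the endpoints.
Interpolate at f = 3/4 with slerp weights a = sin((1−f)δ)/sin δ ≈ 0.360, b = sin(fδ)/sin δ ≈ 0.895.
p = a·p₁ + b·p₂ ≈ (0.843, 0.162, -0.514); φ = arcsin(p_z) ≈ -30.90°, λ = atan2(p_y, p_x) ≈ 10.90°.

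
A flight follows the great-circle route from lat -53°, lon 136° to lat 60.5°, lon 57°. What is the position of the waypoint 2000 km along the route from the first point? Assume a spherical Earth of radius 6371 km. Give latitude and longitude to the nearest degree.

≈ lat -38°, lon 122°

Write both endpoints as unit vectors p₁, p₂ with components (cos φ cos λ, cos φ sin λ, sin φ).
The central angle between the endpoints is δ = arccos(p₁·p₂) ≈ 2.263 rad (129.7°). The total great-circle distance is δ·R ≈ 2.263 × 6371 ≈ 14420 km, so the target fraction is f = 2000/14420 ≈ 0.139.
Interpolate at f ≈ 0.139 with slerp weights a = sin((1−f)δ)/sin δ ≈ 1.207, b = sin(fδ)/sin δ ≈ 0.401.
p = a·p₁ + b·p₂ ≈ (-0.415, 0.670, -0.615); φ = arcsin(p_z) ≈ -37.95°, λ = atan2(p_y, p_x) ≈ 121.76°.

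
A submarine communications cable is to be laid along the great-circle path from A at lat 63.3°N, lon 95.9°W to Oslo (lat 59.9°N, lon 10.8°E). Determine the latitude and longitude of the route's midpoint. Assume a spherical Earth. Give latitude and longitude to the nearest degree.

The haversine formula gives a central angle δ ≈ 0.784 rad (44.9°) between the endpoints.
Interpolate at f = 1/2 with slerp weights a = sin((1−f)δ)/sin δ ≈ 0.541, b = sin(fδ)/sin δ ≈ 0.541.
p = a·p₁ + b·p₂ ≈ (0.242, -0.191, 0.951); φ = arcsin(p_z) ≈ 72.07°, λ = atan2(p_y, p_x) ≈ -38.33°.

≈ lat 72°N, lon 38°W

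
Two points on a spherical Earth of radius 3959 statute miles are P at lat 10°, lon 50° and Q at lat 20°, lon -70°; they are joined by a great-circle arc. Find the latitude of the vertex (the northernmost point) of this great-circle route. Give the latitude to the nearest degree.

≈ 29°

The great circle lies in the plane with unit normal n̂ = (p₁ × p₂)/|p₁ × p₂|.
Here n̂_z ≈ -0.876; the vertex latitude is φ_max = arccos|n̂_z| ≈ 28.9°.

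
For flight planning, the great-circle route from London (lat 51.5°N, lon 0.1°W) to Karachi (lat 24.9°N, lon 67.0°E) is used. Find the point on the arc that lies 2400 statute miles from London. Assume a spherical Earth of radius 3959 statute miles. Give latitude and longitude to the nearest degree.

≈ lat 40°N, lon 48°E

Convert each endpoint to a unit vector on the sphere (x = cos φ cos λ, y = cos φ sin λ, z = sin φ).
The central angle between the endpoints is δ = arccos(p₁·p₂) ≈ 0.989 rad (56.7°). The total great-circle distance is δ·R ≈ 0.989 × 3959 ≈ 3917 mi, so the target fraction is f = 2400/3917 ≈ 0.613.
Interpolate at f ≈ 0.613 with slerp weights a = sin((1−f)δ)/sin δ ≈ 0.447, b = sin(fδ)/sin δ ≈ 0.682.
p = a·p₁ + b·p₂ ≈ (0.520, 0.569, 0.637); φ = arcsin(p_z) ≈ 39.58°, λ = atan2(p_y, p_x) ≈ 47.56°.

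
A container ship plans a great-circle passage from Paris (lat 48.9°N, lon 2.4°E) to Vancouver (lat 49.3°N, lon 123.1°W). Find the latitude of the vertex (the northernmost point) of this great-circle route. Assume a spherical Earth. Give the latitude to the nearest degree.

≈ 68°N

The great circle lies in the plane with unit normal n̂ = (p₁ × p₂)/|p₁ × p₂|.
Here n̂_z ≈ -0.369; the vertex latitude is φ_max = arccos|n̂_z| ≈ 68.4°.
Check via Clairaut: cos φ_max = |cos φ₁| · sin C = cos(48.9°)·sin(34.1°) ≈ 0.369, again giving ≈ 68.4°.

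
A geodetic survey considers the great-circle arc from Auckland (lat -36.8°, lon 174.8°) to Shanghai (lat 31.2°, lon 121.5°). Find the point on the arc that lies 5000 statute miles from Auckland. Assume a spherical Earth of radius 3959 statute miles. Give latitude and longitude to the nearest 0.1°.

≈ lat 21.8°, lon 129.8°

Write both endpoints as unit vectors p₁, p₂ with components (cos φ cos λ, cos φ sin λ, sin φ).
The central angle between the endpoints is δ = arccos(p₁·p₂) ≈ 1.472 rad (84.3°). The total great-circle distance is δ·R ≈ 1.472 × 3959 ≈ 5826 mi, so the target fraction is f = 5000/5826 ≈ 0.858.
Interpolate at f ≈ 0.858 with slerp weights a = sin((1−f)δ)/sin δ ≈ 0.208, b = sin(fδ)/sin δ ≈ 0.958.
p = a·p₁ + b·p₂ ≈ (-0.594, 0.714, 0.371); φ = arcsin(p_z) ≈ 21.80°, λ = atan2(p_y, p_x) ≈ 129.78°.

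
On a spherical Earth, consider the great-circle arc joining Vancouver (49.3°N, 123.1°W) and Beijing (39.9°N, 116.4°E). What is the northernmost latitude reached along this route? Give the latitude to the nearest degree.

The great circle lies in the plane with unit normal n̂ = (p₁ × p₂)/|p₁ × p₂|.
Here n̂_z ≈ -0.443; the vertex latitude is φ_max = arccos|n̂_z| ≈ 63.7°.
Check via Clairaut: cos φ_max = |cos φ₁| · sin C = cos(49.3°)·sin(42.8°) ≈ 0.443, again giving ≈ 63.7°.

≈ 64°N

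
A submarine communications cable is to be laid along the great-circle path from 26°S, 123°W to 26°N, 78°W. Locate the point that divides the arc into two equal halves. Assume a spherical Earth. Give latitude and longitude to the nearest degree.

Write both endpoints as unit vectors p₁, p₂ with components (cos φ cos λ, cos φ sin λ, sin φ).
The central angle between the endpoints is δ = arccos(p₁·p₂) ≈ 1.182 rad (67.7°).
Interpolate at f = 1/2 with slerp weights a = sin((1−f)δ)/sin δ ≈ 0.602, b = sin(fδ)/sin δ ≈ 0.602.
p = a·p₁ + b·p₂ ≈ (-0.182, -0.983, 0.000); φ = arcsin(p_z) ≈ 0.00°, λ = atan2(p_y, p_x) ≈ -100.50°.

≈ 0°N, 100°W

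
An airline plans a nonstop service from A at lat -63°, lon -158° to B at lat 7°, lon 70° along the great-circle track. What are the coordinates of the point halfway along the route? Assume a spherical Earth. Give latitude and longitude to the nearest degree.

Write both endpoints as unit vectors p₁, p₂ with components (cos φ cos λ, cos φ sin λ, sin φ).
The central angle between the endpoints is δ = arccos(p₁·p₂) ≈ 1.993 rad (114.2°).
Interpolate at f = 1/2 with slerp weights a = sin((1−f)δ)/sin δ ≈ 0.921, b = sin(fδ)/sin δ ≈ 0.921.
p = a·p₁ + b·p₂ ≈ (-0.075, 0.702, -0.708); φ = arcsin(p_z) ≈ -45.08°, λ = atan2(p_y, p_x) ≈ 96.10°.

≈ lat -45°, lon 96°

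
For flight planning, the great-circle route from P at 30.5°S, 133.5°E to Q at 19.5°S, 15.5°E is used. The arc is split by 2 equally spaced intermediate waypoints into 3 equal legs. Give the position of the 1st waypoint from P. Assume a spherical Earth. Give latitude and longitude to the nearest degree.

≈ 42°S, 93°E

From cos δ = sin φ₁ sin φ₂ + cos φ₁ cos φ₂ cos Δλ, the central angle is δ ≈ 1.784 rad (102.2°).
Interpolate at f = 1/3 with slerp weights a = sin((1−f)δ)/sin δ ≈ 0.950, b = sin(fδ)/sin δ ≈ 0.573.
p = a·p₁ + b·p₂ ≈ (-0.043, 0.738, -0.673); φ = arcsin(p_z) ≈ -42.33°, λ = atan2(p_y, p_x) ≈ 93.30°.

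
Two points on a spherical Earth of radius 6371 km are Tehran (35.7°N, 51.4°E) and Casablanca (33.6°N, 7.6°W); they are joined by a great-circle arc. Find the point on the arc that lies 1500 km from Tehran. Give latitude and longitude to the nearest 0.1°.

Convert each endpoint to a unit vector on the sphere (x = cos φ cos λ, y = cos φ sin λ, z = sin φ).
The central angle between the endpoints is δ = arccos(p₁·p₂) ≈ 0.835 rad (47.8°). The total great-circle distance is δ·R ≈ 0.835 × 6371 ≈ 5319 km, so the target fraction is f = 1500/5319 ≈ 0.282.
Interpolate at f ≈ 0.282 with slerp weights a = sin((1−f)δ)/sin δ ≈ 0.761, b = sin(fδ)/sin δ ≈ 0.315.
p = a·p₁ + b·p₂ ≈ (0.645, 0.448, 0.618); φ = arcsin(p_z) ≈ 38.19°, λ = atan2(p_y, p_x) ≈ 34.79°.

≈ 38.2°N, 34.8°E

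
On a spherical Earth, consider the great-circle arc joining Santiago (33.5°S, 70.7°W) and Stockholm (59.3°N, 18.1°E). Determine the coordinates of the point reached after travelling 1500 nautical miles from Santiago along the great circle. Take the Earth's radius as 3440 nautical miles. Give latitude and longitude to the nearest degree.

≈ 12°S, 56°W

Write both endpoints as unit vectors p₁, p₂ with components (cos φ cos λ, cos φ sin λ, sin φ).
The central angle between the endpoints is δ = arccos(p₁·p₂) ≈ 2.055 rad (117.8°). The total great-circle distance is δ·R ≈ 2.055 × 3440 ≈ 7070 nmi, so the target fraction is f = 1500/7070 ≈ 0.212.
Interpolate at f ≈ 0.212 with slerp weights a = sin((1−f)δ)/sin δ ≈ 1.129, b = sin(fδ)/sin δ ≈ 0.477.
p = a·p₁ + b·p₂ ≈ (0.543, -0.813, -0.213); φ = arcsin(p_z) ≈ -12.27°, λ = atan2(p_y, p_x) ≈ -56.26°.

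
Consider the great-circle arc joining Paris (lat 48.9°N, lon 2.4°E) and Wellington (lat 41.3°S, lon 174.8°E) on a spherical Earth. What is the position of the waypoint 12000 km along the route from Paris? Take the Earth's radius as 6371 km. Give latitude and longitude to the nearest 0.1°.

≈ lat 15.1°N, lon 145.1°E

Write both endpoints as unit vectors p₁, p₂ with components (cos φ cos λ, cos φ sin λ, sin φ).
The central angle between the endpoints is δ = arccos(p₁·p₂) ≈ 2.979 rad (170.7°). The total great-circle distance is δ·R ≈ 2.979 × 6371 ≈ 18982 km, so the target fraction is f = 12000/18982 ≈ 0.632.
Interpolate at f ≈ 0.632 with slerp weights a = sin((1−f)δ)/sin δ ≈ 5.508, b = sin(fδ)/sin δ ≈ 5.893.
p = a·p₁ + b·p₂ ≈ (-0.791, 0.553, 0.261); φ = arcsin(p_z) ≈ 15.14°, λ = atan2(p_y, p_x) ≈ 145.06°.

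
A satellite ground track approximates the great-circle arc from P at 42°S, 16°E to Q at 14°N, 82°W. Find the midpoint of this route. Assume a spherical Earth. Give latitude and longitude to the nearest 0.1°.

Convert each endpoint to a unit vector on the sphere (x = cos φ cos λ, y = cos φ sin λ, z = sin φ).
The central angle between the endpoints is δ = arccos(p₁·p₂) ≈ 1.836 rad (105.2°).
Interpolate at f = 1/2 with slerp weights a = sin((1−f)δ)/sin δ ≈ 0.823, b = sin(fδ)/sin δ ≈ 0.823.
p = a·p₁ + b·p₂ ≈ (0.699, -0.622, -0.352); φ = arcsin(p_z) ≈ -20.59°, λ = atan2(p_y, p_x) ≈ -41.67°.

≈ 20.6°S, 41.7°W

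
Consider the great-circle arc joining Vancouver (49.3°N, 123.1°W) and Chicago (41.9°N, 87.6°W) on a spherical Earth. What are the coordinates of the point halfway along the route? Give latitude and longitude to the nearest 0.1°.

Convert each endpoint to a unit vector on the sphere (x = cos φ cos λ, y = cos φ sin λ, z = sin φ).
The central angle between the endpoints is δ = arccos(p₁·p₂) ≈ 0.448 rad (25.7°).
Interpolate at f = 1/2 with slerp weights a = sin((1−f)δ)/sin δ ≈ 0.513, b = sin(fδ)/sin δ ≈ 0.513.
p = a·p₁ + b·p₂ ≈ (-0.167, -0.661, 0.731); φ = arcsin(p_z) ≈ 46.99°, λ = atan2(p_y, p_x) ≈ -104.14°.

≈ (47.0°N, 104.1°W)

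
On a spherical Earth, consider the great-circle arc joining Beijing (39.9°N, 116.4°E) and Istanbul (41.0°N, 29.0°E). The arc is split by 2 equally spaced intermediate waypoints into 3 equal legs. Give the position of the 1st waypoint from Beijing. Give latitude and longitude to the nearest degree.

≈ 48°N, 89°E

The haversine formula gives a central angle δ ≈ 1.107 rad (63.4°) between the endpoints.
Interpolate at f = 1/3 with slerp weights a = sin((1−f)δ)/sin δ ≈ 0.752, b = sin(fδ)/sin δ ≈ 0.403.
p = a·p₁ + b·p₂ ≈ (0.010, 0.665, 0.747); φ = arcsin(p_z) ≈ 48.35°, λ = atan2(p_y, p_x) ≈ 89.17°.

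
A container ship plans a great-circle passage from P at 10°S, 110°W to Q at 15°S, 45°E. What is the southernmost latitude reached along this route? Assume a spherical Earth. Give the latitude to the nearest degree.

≈ 46°S

The great circle lies in the plane with unit normal n̂ = (p₁ × p₂)/|p₁ × p₂|.
Here n̂_z ≈ +0.697; the vertex latitude is φ_max = arccos|n̂_z| ≈ 45.8°.
Check via Clairaut: cos φ_max = |cos φ₁| · sin C = cos(10.0°)·sin(134.9°) ≈ 0.697, again giving ≈ 45.8°.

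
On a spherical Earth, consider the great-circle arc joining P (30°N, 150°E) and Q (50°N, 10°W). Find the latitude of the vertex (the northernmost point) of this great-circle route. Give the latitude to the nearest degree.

The great circle lies in the plane with unit normal n̂ = (p₁ × p₂)/|p₁ × p₂|.
Here n̂_z ≈ -0.192; the vertex latitude is φ_max = arccos|n̂_z| ≈ 78.9°.

≈ 79°N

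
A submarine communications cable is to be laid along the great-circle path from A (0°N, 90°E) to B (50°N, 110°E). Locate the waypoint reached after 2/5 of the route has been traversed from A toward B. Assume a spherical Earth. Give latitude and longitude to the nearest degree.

≈ (20°N, 96°E)

From cos δ = sin φ₁ sin φ₂ + cos φ₁ cos φ₂ cos Δλ, the central angle is δ ≈ 0.922 rad (52.8°).
Interpolate at f = 2/5 with slerp weights a = sin((1−f)δ)/sin δ ≈ 0.659, b = sin(fδ)/sin δ ≈ 0.452.
p = a·p₁ + b·p₂ ≈ (-0.099, 0.933, 0.347); φ = arcsin(p_z) ≈ 20.28°, λ = atan2(p_y, p_x) ≈ 96.09°.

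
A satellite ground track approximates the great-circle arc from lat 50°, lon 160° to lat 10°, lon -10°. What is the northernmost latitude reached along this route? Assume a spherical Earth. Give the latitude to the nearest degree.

≈ 83°

The great circle lies in the plane with unit normal n̂ = (p₁ × p₂)/|p₁ × p₂|.
Here n̂_z ≈ -0.126; the vertex latitude is φ_max = arccos|n̂_z| ≈ 82.8°.
Check via Clairaut: cos φ_max = |cos φ₁| · sin C = cos(50.0°)·sin(11.3°) ≈ 0.126, again giving ≈ 82.8°.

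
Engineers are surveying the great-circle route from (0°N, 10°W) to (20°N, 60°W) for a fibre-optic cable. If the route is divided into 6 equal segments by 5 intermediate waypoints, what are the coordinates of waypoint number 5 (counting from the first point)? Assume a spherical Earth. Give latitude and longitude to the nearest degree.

≈ (17°N, 51°W)

Write both endpoints as unit vectors p₁, p₂ with components (cos φ cos λ, cos φ sin λ, sin φ).
The central angle between the endpoints is δ = arccos(p₁·p₂) ≈ 0.922 rad (52.8°).
Interpolate at f = 5/6 with slerp weights a = sin((1−f)δ)/sin δ ≈ 0.192, b = sin(fδ)/sin δ ≈ 0.872.
p = a·p₁ + b·p₂ ≈ (0.599, -0.743, 0.298); φ = arcsin(p_z) ≈ 17.36°, λ = atan2(p_y, p_x) ≈ -51.13°.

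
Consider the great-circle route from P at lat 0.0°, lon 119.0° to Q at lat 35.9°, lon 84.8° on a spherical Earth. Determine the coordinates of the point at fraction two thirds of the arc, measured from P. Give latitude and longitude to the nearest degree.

≈ lat 25°, lon 98°

The haversine formula gives a central angle δ ≈ 0.837 rad (47.9°) between the endpoints.
Interpolate at f = 2/3 with slerp weights a = sin((1−f)δ)/sin δ ≈ 0.371, b = sin(fδ)/sin δ ≈ 0.713.
p = a·p₁ + b·p₂ ≈ (-0.127, 0.899, 0.418); φ = arcsin(p_z) ≈ 24.71°, λ = atan2(p_y, p_x) ≈ 98.06°.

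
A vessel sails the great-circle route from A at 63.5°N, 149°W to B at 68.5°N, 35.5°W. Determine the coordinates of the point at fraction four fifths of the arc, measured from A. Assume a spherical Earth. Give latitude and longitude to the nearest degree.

Convert each endpoint to a unit vector on the sphere (x = cos φ cos λ, y = cos φ sin λ, z = sin φ).
The central angle between the endpoints is δ = arccos(p₁·p₂) ≈ 0.696 rad (39.9°).
Interpolate at f = 4/5 with slerp weights a = sin((1−f)δ)/sin δ ≈ 0.216, b = sin(fδ)/sin δ ≈ 0.824.
p = a·p₁ + b·p₂ ≈ (0.163, -0.225, 0.961); φ = arcsin(p_z) ≈ 73.86°, λ = atan2(p_y, p_x) ≈ -54.07°.

≈ 74°N, 54°W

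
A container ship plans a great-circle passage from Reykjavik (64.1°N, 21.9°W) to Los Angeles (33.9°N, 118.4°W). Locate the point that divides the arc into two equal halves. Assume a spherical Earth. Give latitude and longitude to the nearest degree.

Write both endpoints as unit vectors p₁, p₂ with components (cos φ cos λ, cos φ sin λ, sin φ).
The central angle between the endpoints is δ = arccos(p₁·p₂) ≈ 1.092 rad (62.6°).
Interpolate at f = 1/2 with slerp weights a = sin((1−f)δ)/sin δ ≈ 0.585, b = sin(fδ)/sin δ ≈ 0.585.
p = a·p₁ + b·p₂ ≈ (0.006, -0.522, 0.853); φ = arcsin(p_z) ≈ 58.50°, λ = atan2(p_y, p_x) ≈ -89.33°.

≈ 58°N, 89°W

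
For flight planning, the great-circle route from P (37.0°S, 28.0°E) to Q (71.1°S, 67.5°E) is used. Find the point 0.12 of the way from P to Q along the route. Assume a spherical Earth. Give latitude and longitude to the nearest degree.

Write both endpoints as unit vectors p₁, p₂ with components (cos φ cos λ, cos φ sin λ, sin φ).
The central angle between the endpoints is δ = arccos(p₁·p₂) ≈ 0.694 rad (39.7°).
Interpolate at f = 0.12 with slerp weights a = sin((1−f)δ)/sin δ ≈ 0.897, b = sin(fδ)/sin δ ≈ 0.130.
p = a·p₁ + b·p₂ ≈ (0.648, 0.375, -0.663); φ = arcsin(p_z) ≈ -41.50°, λ = atan2(p_y, p_x) ≈ 30.05°.

≈ (41°S, 30°E)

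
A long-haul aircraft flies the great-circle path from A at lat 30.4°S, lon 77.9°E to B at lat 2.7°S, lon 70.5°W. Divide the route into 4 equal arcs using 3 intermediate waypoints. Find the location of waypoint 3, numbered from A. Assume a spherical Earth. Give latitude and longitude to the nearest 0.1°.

≈ lat 27.7°S, lon 46.7°W

Convert each endpoint to a unit vector on the sphere (x = cos φ cos λ, y = cos φ sin λ, z = sin φ).
The central angle between the endpoints is δ = arccos(p₁·p₂) ≈ 2.360 rad (135.2°).
Interpolate at f = 3/4 with slerp weights a = sin((1−f)δ)/sin δ ≈ 0.790, b = sin(fδ)/sin δ ≈ 1.392.
p = a·p₁ + b·p₂ ≈ (0.607, -0.644, -0.465); φ = arcsin(p_z) ≈ -27.74°, λ = atan2(p_y, p_x) ≈ -46.71°.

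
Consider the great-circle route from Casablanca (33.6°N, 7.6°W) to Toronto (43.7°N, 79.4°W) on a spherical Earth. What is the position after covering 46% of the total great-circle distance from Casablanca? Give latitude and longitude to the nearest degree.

≈ 44°N, 38°W

The haversine formula gives a central angle δ ≈ 0.964 rad (55.2°) between the endpoints.
Interpolate at f = 0.46 with slerp weights a = sin((1−f)δ)/sin δ ≈ 0.605, b = sin(fδ)/sin δ ≈ 0.522.
p = a·p₁ + b·p₂ ≈ (0.569, -0.438, 0.696); φ = arcsin(p_z) ≈ 44.10°, λ = atan2(p_y, p_x) ≈ -37.56°.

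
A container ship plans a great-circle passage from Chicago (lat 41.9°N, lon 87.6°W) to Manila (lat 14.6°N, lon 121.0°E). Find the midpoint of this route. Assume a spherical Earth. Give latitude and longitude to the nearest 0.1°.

≈ lat 62.7°N, lon 169.6°E

Convert each endpoint to a unit vector on the sphere (x = cos φ cos λ, y = cos φ sin λ, z = sin φ).
The central angle between the endpoints is δ = arccos(p₁·p₂) ≈ 2.053 rad (117.6°).
Interpolate at f = 1/2 with slerp weights a = sin((1−f)δ)/sin δ ≈ 0.966, b = sin(fδ)/sin δ ≈ 0.966.
p = a·p₁ + b·p₂ ≈ (-0.451, 0.083, 0.889); φ = arcsin(p_z) ≈ 62.69°, λ = atan2(p_y, p_x) ≈ 169.59°.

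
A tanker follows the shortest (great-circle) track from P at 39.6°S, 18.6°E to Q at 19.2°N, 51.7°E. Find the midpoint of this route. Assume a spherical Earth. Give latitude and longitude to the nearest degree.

≈ 11°S, 37°E

From cos δ = sin φ₁ sin φ₂ + cos φ₁ cos φ₂ cos Δλ, the central angle is δ ≈ 1.159 rad (66.4°).
Interpolate at f = 1/2 with slerp weights a = sin((1−f)δ)/sin δ ≈ 0.598, b = sin(fδ)/sin δ ≈ 0.598.
p = a·p₁ + b·p₂ ≈ (0.786, 0.590, -0.184); φ = arcsin(p_z) ≈ -10.63°, λ = atan2(p_y, p_x) ≈ 36.88°.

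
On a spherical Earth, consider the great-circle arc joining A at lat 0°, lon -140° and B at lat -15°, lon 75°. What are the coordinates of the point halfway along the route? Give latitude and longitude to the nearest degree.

From cos δ = sin φ₁ sin φ₂ + cos φ₁ cos φ₂ cos Δλ, the central angle is δ ≈ 2.484 rad (142.3°).
Interpolate at f = 1/2 with slerp weights a = sin((1−f)δ)/sin δ ≈ 1.548, b = sin(fδ)/sin δ ≈ 1.548.
p = a·p₁ + b·p₂ ≈ (-0.799, 0.449, -0.401); φ = arcsin(p_z) ≈ -23.61°, λ = atan2(p_y, p_x) ≈ 150.65°.

≈ lat -24°, lon 151°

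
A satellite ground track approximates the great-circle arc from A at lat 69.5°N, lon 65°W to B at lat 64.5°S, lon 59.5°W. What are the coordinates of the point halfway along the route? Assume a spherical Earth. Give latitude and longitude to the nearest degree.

≈ lat 3°N, lon 62°W

Convert each endpoint to a unit vector on the sphere (x = cos φ cos λ, y = cos φ sin λ, z = sin φ).
The central angle between the endpoints is δ = arccos(p₁·p₂) ≈ 2.340 rad (134.1°).
Interpolate at f = 1/2 with slerp weights a = sin((1−f)δ)/sin δ ≈ 1.281, b = sin(fδ)/sin δ ≈ 1.281.
p = a·p₁ + b·p₂ ≈ (0.470, -0.882, 0.044); φ = arcsin(p_z) ≈ 2.50°, λ = atan2(p_y, p_x) ≈ -61.97°.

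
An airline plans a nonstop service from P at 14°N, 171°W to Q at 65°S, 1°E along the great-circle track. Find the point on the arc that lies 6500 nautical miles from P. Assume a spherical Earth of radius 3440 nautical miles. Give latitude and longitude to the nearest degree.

≈ 84°S, 35°W

Write both endpoints as unit vectors p₁, p₂ with components (cos φ cos λ, cos φ sin λ, sin φ).
The central angle between the endpoints is δ = arccos(p₁·p₂) ≈ 2.246 rad (128.7°). The total great-circle distance is δ·R ≈ 2.246 × 3440 ≈ 7727 nmi, so the target fraction is f = 6500/7727 ≈ 0.841.
Interpolate at f ≈ 0.841 with slerp weights a = sin((1−f)δ)/sin δ ≈ 0.448, b = sin(fδ)/sin δ ≈ 1.217.
p = a·p₁ + b·p₂ ≈ (0.085, -0.059, -0.995); φ = arcsin(p_z) ≈ -84.05°, λ = atan2(p_y, p_x) ≈ -34.67°.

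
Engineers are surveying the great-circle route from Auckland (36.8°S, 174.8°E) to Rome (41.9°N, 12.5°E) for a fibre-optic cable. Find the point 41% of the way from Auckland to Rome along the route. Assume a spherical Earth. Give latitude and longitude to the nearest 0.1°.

Convert each endpoint to a unit vector on the sphere (x = cos φ cos λ, y = cos φ sin λ, z = sin φ).
The central angle between the endpoints is δ = arccos(p₁·p₂) ≈ 2.887 rad (165.4°).
Interpolate at f = 0.41 with slerp weights a = sin((1−f)δ)/sin δ ≈ 3.939, b = sin(fδ)/sin δ ≈ 3.680.
p = a·p₁ + b·p₂ ≈ (-0.467, 0.879, 0.098); φ = arcsin(p_z) ≈ 5.63°, λ = atan2(p_y, p_x) ≈ 117.99°.

≈ (5.6°N, 118.0°E)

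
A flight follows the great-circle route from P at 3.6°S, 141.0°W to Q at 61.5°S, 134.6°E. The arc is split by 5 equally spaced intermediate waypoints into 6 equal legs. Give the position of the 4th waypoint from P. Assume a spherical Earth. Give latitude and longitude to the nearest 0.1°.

Convert each endpoint to a unit vector on the sphere (x = cos φ cos λ, y = cos φ sin λ, z = sin φ).
The central angle between the endpoints is δ = arccos(p₁·p₂) ≈ 1.469 rad (84.2°).
Interpolate at f = 4/6 with slerp weights a = sin((1−f)δ)/sin δ ≈ 0.473, b = sin(fδ)/sin δ ≈ 0.834.
p = a·p₁ + b·p₂ ≈ (-0.646, -0.013, -0.763); φ = arcsin(p_z) ≈ -49.73°, λ = atan2(p_y, p_x) ≈ -178.81°.

≈ 49.7°S, 178.8°W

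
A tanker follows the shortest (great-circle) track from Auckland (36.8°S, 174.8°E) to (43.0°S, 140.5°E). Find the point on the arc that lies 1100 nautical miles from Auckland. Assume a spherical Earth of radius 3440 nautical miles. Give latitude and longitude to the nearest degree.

≈ (42°S, 152°E)

Write both endpoints as unit vectors p₁, p₂ with components (cos φ cos λ, cos φ sin λ, sin φ).
The central angle between the endpoints is δ = arccos(p₁·p₂) ≈ 0.468 rad (26.8°). The total great-circle distance is δ·R ≈ 0.468 × 3440 ≈ 1611 nmi, so the target fraction is f = 1100/1611 ≈ 0.683.
Interpolate at f ≈ 0.683 with slerp weights a = sin((1−f)δ)/sin δ ≈ 0.328, b = sin(fδ)/sin δ ≈ 0.696.
p = a·p₁ + b·p₂ ≈ (-0.654, 0.348, -0.671); φ = arcsin(p_z) ≈ -42.17°, λ = atan2(p_y, p_x) ≈ 152.02°.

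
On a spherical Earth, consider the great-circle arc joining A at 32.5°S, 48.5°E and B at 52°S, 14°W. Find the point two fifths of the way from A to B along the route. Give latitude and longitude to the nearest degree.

≈ 44°S, 29°E

Convert each endpoint to a unit vector on the sphere (x = cos φ cos λ, y = cos φ sin λ, z = sin φ).
The central angle between the endpoints is δ = arccos(p₁·p₂) ≈ 0.846 rad (48.5°).
Interpolate at f = 2/5 with slerp weights a = sin((1−f)δ)/sin δ ≈ 0.649, b = sin(fδ)/sin δ ≈ 0.443.
p = a·p₁ + b·p₂ ≈ (0.628, 0.344, -0.698); φ = arcsin(p_z) ≈ -44.29°, λ = atan2(p_y, p_x) ≈ 28.73°.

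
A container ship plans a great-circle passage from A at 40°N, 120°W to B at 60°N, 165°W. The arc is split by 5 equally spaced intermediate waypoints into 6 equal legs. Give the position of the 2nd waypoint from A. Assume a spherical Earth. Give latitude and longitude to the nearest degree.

≈ 48°N, 131°W

Write both endpoints as unit vectors p₁, p₂ with components (cos φ cos λ, cos φ sin λ, sin φ).
The central angle between the endpoints is δ = arccos(p₁·p₂) ≈ 0.596 rad (34.2°).
Interpolate at f = 2/6 with slerp weights a = sin((1−f)δ)/sin δ ≈ 0.689, b = sin(fδ)/sin δ ≈ 0.352.
p = a·p₁ + b·p₂ ≈ (-0.434, -0.503, 0.748); φ = arcsin(p_z) ≈ 48.38°, λ = atan2(p_y, p_x) ≈ -130.79°.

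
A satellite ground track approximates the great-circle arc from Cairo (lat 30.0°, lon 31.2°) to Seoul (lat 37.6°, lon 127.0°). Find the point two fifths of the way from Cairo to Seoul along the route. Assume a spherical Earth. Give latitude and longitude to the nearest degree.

Write both endpoints as unit vectors p₁, p₂ with components (cos φ cos λ, cos φ sin λ, sin φ).
The central angle between the endpoints is δ = arccos(p₁·p₂) ≈ 1.333 rad (76.4°).
Interpolate at f = 2/5 with slerp weights a = sin((1−f)δ)/sin δ ≈ 0.738, b = sin(fδ)/sin δ ≈ 0.523.
p = a·p₁ + b·p₂ ≈ (0.297, 0.662, 0.688); φ = arcsin(p_z) ≈ 43.48°, λ = atan2(p_y, p_x) ≈ 65.82°.

≈ lat 43°, lon 66°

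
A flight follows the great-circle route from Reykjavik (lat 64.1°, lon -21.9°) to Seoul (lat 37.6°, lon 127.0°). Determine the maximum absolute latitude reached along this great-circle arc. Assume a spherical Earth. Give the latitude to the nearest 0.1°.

≈ 79.4°

The great circle lies in the plane with unit normal n̂ = (p₁ × p₂)/|p₁ × p₂|.
Here n̂_z ≈ +0.185; the vertex latitude is φ_max = arccos|n̂_z| ≈ 79.4°.
Check via Clairaut: cos φ_max = |cos φ₁| · sin C = cos(64.1°)·sin(25.0°) ≈ 0.185, again giving ≈ 79.4°.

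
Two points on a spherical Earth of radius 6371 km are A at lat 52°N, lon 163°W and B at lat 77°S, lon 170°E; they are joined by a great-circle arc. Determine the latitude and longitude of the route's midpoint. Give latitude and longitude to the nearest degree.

Convert each endpoint to a unit vector on the sphere (x = cos φ cos λ, y = cos φ sin λ, z = sin φ).
The central angle between the endpoints is δ = arccos(p₁·p₂) ≈ 2.271 rad (130.1°).
Interpolate at f = 1/2 with slerp weights a = sin((1−f)δ)/sin δ ≈ 1.186, b = sin(fδ)/sin δ ≈ 1.186.
p = a·p₁ + b·p₂ ≈ (-0.961, -0.167, -0.221); φ = arcsin(p_z) ≈ -12.77°, λ = atan2(p_y, p_x) ≈ -170.13°.

≈ lat 13°S, lon 170°W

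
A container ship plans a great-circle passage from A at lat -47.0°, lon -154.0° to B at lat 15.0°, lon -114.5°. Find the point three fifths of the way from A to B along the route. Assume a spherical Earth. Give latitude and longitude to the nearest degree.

The haversine formula gives a central angle δ ≈ 1.246 rad (71.4°) between the endpoints.
Interpolate at f = 3/5 with slerp weights a = sin((1−f)δ)/sin δ ≈ 0.504, b = sin(fδ)/sin δ ≈ 0.717.
p = a·p₁ + b·p₂ ≈ (-0.597, -0.781, -0.183); φ = arcsin(p_z) ≈ -10.56°, λ = atan2(p_y, p_x) ≈ -127.36°.

≈ lat -11°, lon -127°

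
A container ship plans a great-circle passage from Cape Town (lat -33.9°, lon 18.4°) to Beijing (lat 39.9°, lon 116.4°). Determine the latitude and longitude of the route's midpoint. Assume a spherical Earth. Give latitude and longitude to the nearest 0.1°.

Write both endpoints as unit vectors p₁, p₂ with components (cos φ cos λ, cos φ sin λ, sin φ).
The central angle between the endpoints is δ = arccos(p₁·p₂) ≈ 2.034 rad (116.5°).
Interpolate at f = 1/2 with slerp weights a = sin((1−f)δ)/sin δ ≈ 0.950, b = sin(fδ)/sin δ ≈ 0.950.
p = a·p₁ + b·p₂ ≈ (0.424, 0.902, 0.080); φ = arcsin(p_z) ≈ 4.56°, λ = atan2(p_y, p_x) ≈ 64.81°.

≈ lat 4.6°, lon 64.8°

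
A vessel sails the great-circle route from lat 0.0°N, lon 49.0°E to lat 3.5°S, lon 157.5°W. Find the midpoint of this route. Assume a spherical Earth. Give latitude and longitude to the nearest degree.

Write both endpoints as unit vectors p₁, p₂ with components (cos φ cos λ, cos φ sin λ, sin φ).
The central angle between the endpoints is δ = arccos(p₁·p₂) ≈ 2.675 rad (153.3°).
Interpolate at f = 1/2 with slerp weights a = sin((1−f)δ)/sin δ ≈ 2.164, b = sin(fδ)/sin δ ≈ 2.164.
p = a·p₁ + b·p₂ ≈ (-0.576, 0.807, -0.132); φ = arcsin(p_z) ≈ -7.59°, λ = atan2(p_y, p_x) ≈ 125.52°.

≈ lat 8°S, lon 126°E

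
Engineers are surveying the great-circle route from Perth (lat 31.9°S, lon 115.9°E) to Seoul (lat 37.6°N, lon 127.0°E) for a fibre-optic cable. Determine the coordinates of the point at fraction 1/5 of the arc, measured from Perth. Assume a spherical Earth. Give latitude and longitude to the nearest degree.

Write both endpoints as unit vectors p₁, p₂ with components (cos φ cos λ, cos φ sin λ, sin φ).
The central angle between the endpoints is δ = arccos(p₁·p₂) ≈ 1.226 rad (70.3°).
Interpolate at f = 1/5 with slerp weights a = sin((1−f)δ)/sin δ ≈ 0.883, b = sin(fδ)/sin δ ≈ 0.258.
p = a·p₁ + b·p₂ ≈ (-0.450, 0.838, -0.309); φ = arcsin(p_z) ≈ -18.01°, λ = atan2(p_y, p_x) ≈ 118.27°.

≈ lat 18°S, lon 118°E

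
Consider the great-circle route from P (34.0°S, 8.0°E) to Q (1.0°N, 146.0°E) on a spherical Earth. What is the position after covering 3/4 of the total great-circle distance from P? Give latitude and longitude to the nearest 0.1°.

≈ (21.1°S, 122.0°E)

Write both endpoints as unit vectors p₁, p₂ with components (cos φ cos λ, cos φ sin λ, sin φ).
The central angle between the endpoints is δ = arccos(p₁·p₂) ≈ 2.247 rad (128.7°).
Interpolate at f = 3/4 with slerp weights a = sin((1−f)δ)/sin δ ≈ 0.683, b = sin(fδ)/sin δ ≈ 1.274.
p = a·p₁ + b·p₂ ≈ (-0.495, 0.791, -0.360); φ = arcsin(p_z) ≈ -21.08°, λ = atan2(p_y, p_x) ≈ 122.05°.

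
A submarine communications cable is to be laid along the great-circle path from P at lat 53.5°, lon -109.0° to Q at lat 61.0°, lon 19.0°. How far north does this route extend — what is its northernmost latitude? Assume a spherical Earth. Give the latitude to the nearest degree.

≈ 75°

The great circle lies in the plane with unit normal n̂ = (p₁ × p₂)/|p₁ × p₂|.
Here n̂_z ≈ +0.267; the vertex latitude is φ_max = arccos|n̂_z| ≈ 74.5°.
Check via Clairaut: cos φ_max = |cos φ₁| · sin C = cos(53.5°)·sin(26.7°) ≈ 0.267, again giving ≈ 74.5°.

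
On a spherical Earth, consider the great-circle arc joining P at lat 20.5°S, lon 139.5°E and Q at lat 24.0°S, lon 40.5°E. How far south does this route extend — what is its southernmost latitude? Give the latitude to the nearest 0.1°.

The great circle lies in the plane with unit normal n̂ = (p₁ × p₂)/|p₁ × p₂|.
Here n̂_z ≈ -0.845; the vertex latitude is φ_max = arccos|n̂_z| ≈ 32.3°.

≈ 32.3°S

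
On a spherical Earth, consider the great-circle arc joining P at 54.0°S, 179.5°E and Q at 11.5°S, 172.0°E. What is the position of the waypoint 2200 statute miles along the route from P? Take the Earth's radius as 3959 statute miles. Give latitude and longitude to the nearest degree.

From cos δ = sin φ₁ sin φ₂ + cos φ₁ cos φ₂ cos Δλ, the central angle is δ ≈ 0.749 rad (42.9°). The total great-circle distance is δ·R ≈ 0.749 × 3959 ≈ 2965 mi, so the target fraction is f = 2200/2965 ≈ 0.742.
Interpolate at f ≈ 0.742 with slerp weights a = sin((1−f)δ)/sin δ ≈ 0.282, b = sin(fδ)/sin δ ≈ 0.775.
p = a·p₁ + b·p₂ ≈ (-0.918, 0.107, -0.383); φ = arcsin(p_z) ≈ -22.50°, λ = atan2(p_y, p_x) ≈ 173.34°.

≈ 23°S, 173°E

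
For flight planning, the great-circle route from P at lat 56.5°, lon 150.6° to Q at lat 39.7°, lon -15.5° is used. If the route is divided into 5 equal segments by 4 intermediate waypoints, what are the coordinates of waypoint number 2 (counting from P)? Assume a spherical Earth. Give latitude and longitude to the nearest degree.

≈ lat 84°, lon 68°

From cos δ = sin φ₁ sin φ₂ + cos φ₁ cos φ₂ cos Δλ, the central angle is δ ≈ 1.450 rad (83.1°).
Interpolate at f = 2/5 with slerp weights a = sin((1−f)δ)/sin δ ≈ 0.770, b = sin(fδ)/sin δ ≈ 0.552.
p = a·p₁ + b·p₂ ≈ (0.039, 0.095, 0.995); φ = arcsin(p_z) ≈ 84.10°, λ = atan2(p_y, p_x) ≈ 67.67°.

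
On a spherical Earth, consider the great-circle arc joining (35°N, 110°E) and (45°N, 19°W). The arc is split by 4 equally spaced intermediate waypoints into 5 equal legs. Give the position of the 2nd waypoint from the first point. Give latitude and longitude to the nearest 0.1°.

Convert each endpoint to a unit vector on the sphere (x = cos φ cos λ, y = cos φ sin λ, z = sin φ).
The central angle between the endpoints is δ = arccos(p₁·p₂) ≈ 1.530 rad (87.6°).
Interpolate at f = 2/5 with slerp weights a = sin((1−f)δ)/sin δ ≈ 0.795, b = sin(fδ)/sin δ ≈ 0.575.
p = a·p₁ + b·p₂ ≈ (0.162, 0.480, 0.862); φ = arcsin(p_z) ≈ 59.60°, λ = atan2(p_y, p_x) ≈ 71.37°.

≈ (59.6°N, 71.4°E)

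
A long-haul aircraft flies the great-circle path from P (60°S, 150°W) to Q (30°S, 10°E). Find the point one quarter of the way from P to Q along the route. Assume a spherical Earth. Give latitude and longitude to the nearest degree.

≈ (79°S, 114°W)

Write both endpoints as unit vectors p₁, p₂ with components (cos φ cos λ, cos φ sin λ, sin φ).
The central angle between the endpoints is δ = arccos(p₁·p₂) ≈ 1.545 rad (88.5°).
Interpolate at f = 1/4 with slerp weights a = sin((1−f)δ)/sin δ ≈ 0.917, b = sin(fδ)/sin δ ≈ 0.377.
p = a·p₁ + b·p₂ ≈ (-0.076, -0.172, -0.982); φ = arcsin(p_z) ≈ -79.15°, λ = atan2(p_y, p_x) ≈ -113.65°.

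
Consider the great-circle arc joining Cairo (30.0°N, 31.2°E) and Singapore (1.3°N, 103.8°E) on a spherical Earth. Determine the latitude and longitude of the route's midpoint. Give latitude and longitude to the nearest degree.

From cos δ = sin φ₁ sin φ₂ + cos φ₁ cos φ₂ cos Δλ, the central angle is δ ≈ 1.297 rad (74.3°).
Interpolate at f = 1/2 with slerp weights a = sin((1−f)δ)/sin δ ≈ 0.627, b = sin(fδ)/sin δ ≈ 0.627.
p = a·p₁ + b·p₂ ≈ (0.315, 0.891, 0.328); φ = arcsin(p_z) ≈ 19.14°, λ = atan2(p_y, p_x) ≈ 70.51°.

≈ 19°N, 71°E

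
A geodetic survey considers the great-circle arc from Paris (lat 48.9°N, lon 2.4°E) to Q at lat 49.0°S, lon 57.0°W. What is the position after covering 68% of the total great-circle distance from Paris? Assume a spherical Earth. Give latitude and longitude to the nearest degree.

≈ lat 18°S, lon 35°W

The haversine formula gives a central angle δ ≈ 1.927 rad (110.4°) between the endpoints.
Interpolate at f = 0.68 with slerp weights a = sin((1−f)δ)/sin δ ≈ 0.617, b = sin(fδ)/sin δ ≈ 1.031.
p = a·p₁ + b·p₂ ≈ (0.774, -0.550, -0.313); φ = arcsin(p_z) ≈ -18.25°, λ = atan2(p_y, p_x) ≈ -35.42°.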